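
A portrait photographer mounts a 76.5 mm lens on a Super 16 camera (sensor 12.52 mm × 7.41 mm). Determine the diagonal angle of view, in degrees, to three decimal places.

Sensor diagonal = √(12.52² + 7.41²) = √211.6585 ≈ 14.5485 mm.
Angle of view α = 2·arctan(d/2f) with d = 14.5485 mm and f = 76.5 mm.
d/2f = 0.09509; arctan(0.09509) ≈ 5.4318°, so α ≈ 10.8636°.

10.864°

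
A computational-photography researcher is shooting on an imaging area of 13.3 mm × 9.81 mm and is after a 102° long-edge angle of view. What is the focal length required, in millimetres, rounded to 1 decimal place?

From α = 2·arctan(w/2f) we get f = w / (2·tan(α/2)).
With w = 13.3 mm and α/2 = 51°, tan(α/2) ≈ 1.23490, so f ≈ 13.3 / 2.46979 ≈ 5.3851 mm.

5.4 mm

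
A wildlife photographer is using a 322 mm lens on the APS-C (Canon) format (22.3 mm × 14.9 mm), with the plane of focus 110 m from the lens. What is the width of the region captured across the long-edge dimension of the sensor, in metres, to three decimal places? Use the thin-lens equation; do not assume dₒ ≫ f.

7.596 m

dₒ: 110 m = 110000 mm.
Similar triangles through the lens centre give W/dₒ = w/dᵢ; with 1/f = 1/dₒ + 1/dᵢ this gives W = w·(dₒ − f)/f.
W = 22.3 mm × (110000 − 322) / 322 = 22.3 × 340.6149 ≈ 7595.712 mm = 7.59571 m.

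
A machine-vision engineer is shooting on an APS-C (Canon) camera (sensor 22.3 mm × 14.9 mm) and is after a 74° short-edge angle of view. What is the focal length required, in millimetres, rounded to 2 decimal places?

From α = 2·arctan(h/2f) we get f = h / (2·tan(α/2)).
With h = 14.9 mm and α/2 = 37°, tan(α/2) ≈ 0.75355, so f ≈ 14.9 / 1.50711 ≈ 9.8865 mm.

9.89 mm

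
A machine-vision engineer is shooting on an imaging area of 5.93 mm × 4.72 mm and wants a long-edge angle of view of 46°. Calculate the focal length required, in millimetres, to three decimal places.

From α = 2·arctan(w/2f) we get f = w / (2·tan(α/2)).
With w = 5.93 mm and α/2 = 23°, tan(α/2) ≈ 0.42447, so f ≈ 5.93 / 0.84895 ≈ 6.9851 mm.

6.985 mm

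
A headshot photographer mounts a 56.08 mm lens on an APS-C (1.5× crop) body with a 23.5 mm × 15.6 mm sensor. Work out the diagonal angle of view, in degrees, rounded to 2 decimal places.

Sensor diagonal = √(23.5² + 15.6²) = √795.6100 ≈ 28.2066 mm.
Angle of view α = 2·arctan(d/2f) with d = 28.2066 mm and f = 56.08 mm.
d/2f = 0.25149; arctan(0.25149) ≈ 14.1163°, so α ≈ 28.2326°.

28.23°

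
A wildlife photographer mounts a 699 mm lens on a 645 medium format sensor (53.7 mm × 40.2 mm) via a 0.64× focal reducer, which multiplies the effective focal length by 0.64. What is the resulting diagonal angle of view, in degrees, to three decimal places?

8.575°

Effective focal length f = 699 × 0.64 = 447.36 mm.
Sensor diagonal = √(53.7² + 40.2²) = √4499.7300 ≈ 67.0800 mm.
α = 2·arctan(67.080 / (2 × 447.36)) = 2·arctan(0.07497) ≈ 8.5753°.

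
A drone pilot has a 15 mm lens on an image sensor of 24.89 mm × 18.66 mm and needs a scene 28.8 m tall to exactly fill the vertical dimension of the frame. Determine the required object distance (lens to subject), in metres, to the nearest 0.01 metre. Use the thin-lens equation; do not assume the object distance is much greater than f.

W: 28.8 m = 28800 mm.
Magnification m = h/W = dᵢ/dₒ; combined with 1/f = 1/dₒ + 1/dᵢ this gives dₒ = f·(1 + W/h).
dₒ = 15 mm × (1 + 28800/18.66) = 15 × 1544.4084 ≈ 23166.125 mm = 23.1661 m.

23.17 m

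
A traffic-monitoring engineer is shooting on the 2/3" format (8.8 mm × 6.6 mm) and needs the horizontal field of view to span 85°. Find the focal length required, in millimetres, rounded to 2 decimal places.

4.80 mm

From α = 2·arctan(w/2f) we get f = w / (2·tan(α/2)).
With w = 8.8 mm and α/2 = 42.5°, tan(α/2) ≈ 0.91633, so f ≈ 8.8 / 1.83266 ≈ 4.8018 mm.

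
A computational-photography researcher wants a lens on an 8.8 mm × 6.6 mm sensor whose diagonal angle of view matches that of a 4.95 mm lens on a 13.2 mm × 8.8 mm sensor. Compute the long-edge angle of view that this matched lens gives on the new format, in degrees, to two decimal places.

Sensor diagonal = √(13.2² + 8.8²) = √251.6800 ≈ 15.8644 mm.
Sensor diagonal = √(8.8² + 6.6²) = √121.0000 ≈ 11.0000 mm.
Equal diagonal AOV ⇒ f₂ = f₁ · 11.0000/15.8644 = 4.95 × 0.69338 ≈ 3.4322 mm.
Long-edge AOV on the new format = 2·arctan(8.8 / (2 × 3.4322)) = 2·arctan(1.28197) ≈ 104.0882°.

104.09°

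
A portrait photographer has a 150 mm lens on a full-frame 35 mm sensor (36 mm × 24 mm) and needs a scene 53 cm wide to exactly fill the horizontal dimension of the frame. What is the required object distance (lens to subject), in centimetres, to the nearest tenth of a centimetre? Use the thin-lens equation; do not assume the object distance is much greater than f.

235.8 cm

W: 53 cm = 530 mm.
Magnification m = w/W = dᵢ/dₒ; combined with 1/f = 1/dₒ + 1/dᵢ this gives dₒ = f·(1 + W/w).
dₒ = 150 mm × (1 + 530/36) = 150 × 15.7222 ≈ 2358.333 mm = 235.833 cm.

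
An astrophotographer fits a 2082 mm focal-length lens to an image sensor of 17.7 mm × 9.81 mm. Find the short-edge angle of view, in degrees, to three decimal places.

0.270°

Angle of view α = 2·arctan(h/2f) with h = 9.81 mm and f = 2082 mm.
h/2f = 0.00236; arctan(0.00236) ≈ 0.1350°, so α ≈ 0.2700°.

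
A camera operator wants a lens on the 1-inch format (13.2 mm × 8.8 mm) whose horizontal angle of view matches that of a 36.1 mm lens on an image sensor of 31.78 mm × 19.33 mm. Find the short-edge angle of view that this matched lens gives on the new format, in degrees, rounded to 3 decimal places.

Equal horizontal AOV ⇒ f₂ = f₁ · 13.2/31.78 = 36.1 × 0.41536 ≈ 14.9943 mm.
Short-edge AOV on the new format = 2·arctan(8.8 / (2 × 14.9943)) = 2·arctan(0.29344) ≈ 32.7080°.

32.708°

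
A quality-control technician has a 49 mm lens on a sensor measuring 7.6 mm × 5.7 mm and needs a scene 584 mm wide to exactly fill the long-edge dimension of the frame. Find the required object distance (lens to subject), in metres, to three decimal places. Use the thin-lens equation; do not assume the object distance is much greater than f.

3.814 m

Magnification m = w/W = dᵢ/dₒ; combined with 1/f = 1/dₒ + 1/dᵢ this gives dₒ = f·(1 + W/w).
dₒ = 49 mm × (1 + 584/7.6) = 49 × 77.8421 ≈ 3814.263 mm = 3.81426 m.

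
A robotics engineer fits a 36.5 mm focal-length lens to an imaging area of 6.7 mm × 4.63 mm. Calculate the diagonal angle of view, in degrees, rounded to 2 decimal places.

Sensor diagonal = √(6.7² + 4.63²) = √66.3269 ≈ 8.1441 mm.
Angle of view α = 2·arctan(d/2f) with d = 8.1441 mm and f = 36.5 mm.
d/2f = 0.11156; arctan(0.11156) ≈ 6.3658°, so α ≈ 12.7316°.

12.73°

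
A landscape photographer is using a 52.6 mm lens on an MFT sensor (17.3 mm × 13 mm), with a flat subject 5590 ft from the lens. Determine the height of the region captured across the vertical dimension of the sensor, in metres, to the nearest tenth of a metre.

421.1 m

dₒ: 5590 ft × 304.8 mm/ft = 1703831.95 mm.
Similar triangles through the lens centre give W/dₒ = h/dᵢ; with 1/f = 1/dₒ + 1/dᵢ this gives W = h·(dₒ − f)/f.
W = 13 mm × (1.70383e+06 − 52.6) / 52.6 = 13 × 32391.2423 ≈ 421086.150 mm = 421.086 m.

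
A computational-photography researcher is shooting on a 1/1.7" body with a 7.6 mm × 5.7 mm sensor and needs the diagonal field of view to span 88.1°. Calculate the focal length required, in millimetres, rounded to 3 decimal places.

Sensor diagonal = √(7.6² + 5.7²) = √90.2500 ≈ 9.5000 mm.
From α = 2·arctan(d/2f) we get f = d / (2·tan(α/2)).
With d = 9.5000 mm and α/2 = 44.05°, tan(α/2) ≈ 0.96738, so f ≈ 9.5000 / 1.93475 ≈ 4.9102 mm.

4.910 mm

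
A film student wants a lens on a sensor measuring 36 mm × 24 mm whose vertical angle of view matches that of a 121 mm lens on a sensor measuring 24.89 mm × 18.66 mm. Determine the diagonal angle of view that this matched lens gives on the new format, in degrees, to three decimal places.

15.828°

Equal vertical AOV ⇒ f₂ = f₁ · 24/18.66 = 121 × 1.28617 ≈ 155.6270 mm.
Sensor diagonal = √(36² + 24²) = √1872.0000 ≈ 43.2666 mm.
Diagonal AOV on the new format = 2·arctan(43.2666 / (2 × 155.6270)) = 2·arctan(0.13901) ≈ 15.8276°.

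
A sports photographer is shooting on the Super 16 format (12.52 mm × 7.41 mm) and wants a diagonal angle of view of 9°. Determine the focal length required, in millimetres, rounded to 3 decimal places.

Sensor diagonal = √(12.52² + 7.41²) = √211.6585 ≈ 14.5485 mm.
From α = 2·arctan(d/2f) we get f = d / (2·tan(α/2)).
With d = 14.5485 mm and α/2 = 4.5°, tan(α/2) ≈ 0.07870, so f ≈ 14.5485 / 0.15740 ≈ 92.4280 mm.

92.428 mm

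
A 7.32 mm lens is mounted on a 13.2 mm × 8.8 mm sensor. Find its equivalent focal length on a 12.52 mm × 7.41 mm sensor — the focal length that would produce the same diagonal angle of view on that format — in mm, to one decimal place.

6.7 mm

Sensor diagonal = √(13.2² + 8.8²) = √251.6800 ≈ 15.8644 mm.
Sensor diagonal = √(12.52² + 7.41²) = √211.6585 ≈ 14.5485 mm.
Equal angle of view means equal diagonal/f ratio, so f₂ = f₁ · (diagonal₂/diagonal₁) = 7.32 × 14.5485/15.8644.
f₂ = 7.32 × 0.91705 ≈ 6.713 mm.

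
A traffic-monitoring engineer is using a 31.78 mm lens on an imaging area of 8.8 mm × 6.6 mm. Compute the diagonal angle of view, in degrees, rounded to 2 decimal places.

Sensor diagonal = √(8.8² + 6.6²) = √121.0000 ≈ 11.0000 mm.
Angle of view α = 2·arctan(d/2f) with d = 11.0000 mm and f = 31.78 mm.
d/2f = 0.17306; arctan(0.17306) ≈ 9.8186°, so α ≈ 19.6373°.

19.64°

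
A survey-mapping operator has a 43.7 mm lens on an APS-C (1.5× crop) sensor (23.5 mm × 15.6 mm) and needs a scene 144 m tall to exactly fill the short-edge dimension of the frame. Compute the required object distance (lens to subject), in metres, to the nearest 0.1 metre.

403.4 m

W: 144 m = 144000 mm.
Magnification m = h/W = dᵢ/dₒ; combined with 1/f = 1/dₒ + 1/dᵢ this gives dₒ = f·(1 + W/h).
dₒ = 43.7 mm × (1 + 144000/15.6) = 43.7 × 9231.7692 ≈ 403428.315 mm = 403.428 m.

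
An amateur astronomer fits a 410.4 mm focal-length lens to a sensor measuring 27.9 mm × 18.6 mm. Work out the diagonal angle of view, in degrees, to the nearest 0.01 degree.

4.68°

Sensor diagonal = √(27.9² + 18.6²) = √1124.3700 ≈ 33.5316 mm.
Angle of view α = 2·arctan(d/2f) with d = 33.5316 mm and f = 410.4 mm.
d/2f = 0.04085; arctan(0.04085) ≈ 2.3394°, so α ≈ 4.6787°.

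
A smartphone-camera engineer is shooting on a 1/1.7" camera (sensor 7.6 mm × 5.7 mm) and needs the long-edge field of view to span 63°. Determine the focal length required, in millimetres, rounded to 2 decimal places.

6.20 mm

From α = 2·arctan(w/2f) we get f = w / (2·tan(α/2)).
With w = 7.6 mm and α/2 = 31.5°, tan(α/2) ≈ 0.61280, so f ≈ 7.6 / 1.22560 ≈ 6.2010 mm.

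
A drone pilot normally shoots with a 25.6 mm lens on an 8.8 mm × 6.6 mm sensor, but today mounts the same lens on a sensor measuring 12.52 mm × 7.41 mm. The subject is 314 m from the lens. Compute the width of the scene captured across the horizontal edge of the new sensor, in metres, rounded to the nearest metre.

The focal length stays 25.6 mm; the relevant sensor dimension is now w = 12.52 mm. Object distance dₒ = 314 m = 314000 mm.
Thin-lens field width W = w·(dₒ − f)/f = 12.52 × (314000 − 25.6)/25.6 ≈ 153553.105 mm = 153.553 m.

154 m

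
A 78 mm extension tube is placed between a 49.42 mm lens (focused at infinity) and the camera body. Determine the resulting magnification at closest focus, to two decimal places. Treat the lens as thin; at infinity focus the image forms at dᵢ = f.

The tube moves the image plane from f to f + e, so dᵢ = 49.42 + 78 = 127.42 mm. Focus is achieved when 1/f = 1/dₒ + 1/dᵢ, giving dₒ = 1/(1/f − 1/(f+e)).
Magnification m = dᵢ/dₒ = (f+e)·(1/f − 1/(f+e)) = e/f = 78/49.42 ≈ 1.5783.

1.58×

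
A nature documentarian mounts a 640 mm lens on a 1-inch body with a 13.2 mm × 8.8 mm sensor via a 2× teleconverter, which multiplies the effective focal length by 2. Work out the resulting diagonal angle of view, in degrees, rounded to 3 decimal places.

Effective focal length f = 640 × 2 = 1280 mm.
Sensor diagonal = √(13.2² + 8.8²) = √251.6800 ≈ 15.8644 mm.
α = 2·arctan(15.864 / (2 × 1280)) = 2·arctan(0.00620) ≈ 0.7101°.

0.710°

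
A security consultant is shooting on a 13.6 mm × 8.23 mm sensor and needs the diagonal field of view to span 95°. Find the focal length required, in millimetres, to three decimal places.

7.283 mm

Sensor diagonal = √(13.6² + 8.23²) = √252.6929 ≈ 15.8963 mm.
From α = 2·arctan(d/2f) we get f = d / (2·tan(α/2)).
With d = 15.8963 mm and α/2 = 47.5°, tan(α/2) ≈ 1.09131, so f ≈ 15.8963 / 2.18262 ≈ 7.2831 mm.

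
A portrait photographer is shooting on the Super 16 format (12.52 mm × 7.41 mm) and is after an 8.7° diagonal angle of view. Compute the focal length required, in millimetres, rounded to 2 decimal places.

Sensor diagonal = √(12.52² + 7.41²) = √211.6585 ≈ 14.5485 mm.
From α = 2·arctan(d/2f) we get f = d / (2·tan(α/2)).
With d = 14.5485 mm and α/2 = 4.35°, tan(α/2) ≈ 0.07607, so f ≈ 14.5485 / 0.15214 ≈ 95.6281 mm.

95.63 mm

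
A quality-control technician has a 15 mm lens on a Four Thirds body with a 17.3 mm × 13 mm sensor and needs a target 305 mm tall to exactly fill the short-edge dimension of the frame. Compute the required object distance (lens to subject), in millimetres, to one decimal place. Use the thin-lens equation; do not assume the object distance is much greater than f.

Magnification m = h/W = dᵢ/dₒ; combined with 1/f = 1/dₒ + 1/dᵢ this gives dₒ = f·(1 + W/h).
dₒ = 15 mm × (1 + 305/13) = 15 × 24.4615 ≈ 366.923 mm.

366.9 mm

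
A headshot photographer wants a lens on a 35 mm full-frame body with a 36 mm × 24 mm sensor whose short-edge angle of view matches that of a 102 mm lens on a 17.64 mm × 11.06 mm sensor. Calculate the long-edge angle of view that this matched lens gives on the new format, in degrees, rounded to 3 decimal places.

Equal short-edge AOV ⇒ f₂ = f₁ · 24/11.06 = 102 × 2.16998 ≈ 221.3382 mm.
Long-edge AOV on the new format = 2·arctan(36 / (2 × 221.3382)) = 2·arctan(0.08132) ≈ 9.2985°.

9.299°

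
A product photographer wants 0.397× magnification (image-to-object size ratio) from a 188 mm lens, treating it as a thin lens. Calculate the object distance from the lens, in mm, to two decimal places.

661.55 mm

With m = dᵢ/dₒ and 1/f = 1/dₒ + 1/dᵢ, substituting dᵢ = m·dₒ gives 1/f = (1 + 1/m)/dₒ, hence dₒ = f·(1 + 1/m).
dₒ = 188 × (1 + 1/0.397) = 188 × 3.51889 ≈ 661.552 mm.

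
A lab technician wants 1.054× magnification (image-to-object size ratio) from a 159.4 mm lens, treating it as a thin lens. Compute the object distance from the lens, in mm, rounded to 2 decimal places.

310.63 mm

With m = dᵢ/dₒ and 1/f = 1/dₒ + 1/dᵢ, substituting dᵢ = m·dₒ gives 1/f = (1 + 1/m)/dₒ, hence dₒ = f·(1 + 1/m).
dₒ = 159.4 × (1 + 1/1.054) = 159.4 × 1.94877 ≈ 310.633 mm.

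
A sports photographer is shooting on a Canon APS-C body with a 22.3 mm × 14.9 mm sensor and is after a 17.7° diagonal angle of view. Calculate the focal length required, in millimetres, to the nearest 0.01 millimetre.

Sensor diagonal = √(22.3² + 14.9²) = √719.3000 ≈ 26.8198 mm.
From α = 2·arctan(d/2f) we get f = d / (2·tan(α/2)).
With d = 26.8198 mm and α/2 = 8.85°, tan(α/2) ≈ 0.15570, so f ≈ 26.8198 / 0.31140 ≈ 86.1254 mm.

86.13 mm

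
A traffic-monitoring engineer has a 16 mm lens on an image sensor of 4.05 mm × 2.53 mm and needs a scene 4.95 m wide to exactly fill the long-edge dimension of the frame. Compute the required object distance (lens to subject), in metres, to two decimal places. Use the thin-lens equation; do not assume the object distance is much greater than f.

19.57 m

W: 4.95 m = 4950 mm.
Magnification m = w/W = dᵢ/dₒ; combined with 1/f = 1/dₒ + 1/dᵢ this gives dₒ = f·(1 + W/w).
dₒ = 16 mm × (1 + 4950/4.05) = 16 × 1223.2222 ≈ 19571.556 mm = 19.5716 m.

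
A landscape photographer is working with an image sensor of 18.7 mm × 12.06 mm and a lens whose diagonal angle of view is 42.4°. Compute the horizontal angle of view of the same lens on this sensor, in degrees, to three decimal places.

Sensor diagonal = √(18.7² + 12.06²) = √495.1336 ≈ 22.2516 mm.
From the diagonal AOV: f = 22.2516 / (2·tan(21.2°)) = 22.2516 / 0.77575 ≈ 28.6840 mm.
Horizontal AOV = 2·arctan(18.7 / (2 × 28.6840)) = 2·arctan(0.32597) ≈ 36.1084°.

36.108°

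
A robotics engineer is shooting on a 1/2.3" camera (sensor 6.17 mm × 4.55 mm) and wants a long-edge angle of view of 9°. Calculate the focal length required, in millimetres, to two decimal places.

39.20 mm

From α = 2·arctan(w/2f) we get f = w / (2·tan(α/2)).
With w = 6.17 mm and α/2 = 4.5°, tan(α/2) ≈ 0.07870, so f ≈ 6.17 / 0.15740 ≈ 39.1986 mm.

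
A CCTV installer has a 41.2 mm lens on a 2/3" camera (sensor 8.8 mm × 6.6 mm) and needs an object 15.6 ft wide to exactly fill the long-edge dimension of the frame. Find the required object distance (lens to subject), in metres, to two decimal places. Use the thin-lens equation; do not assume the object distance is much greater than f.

22.30 m

W: 15.6 ft × 304.8 mm/ft = 4754.88 mm.
Magnification m = w/W = dᵢ/dₒ; combined with 1/f = 1/dₒ + 1/dᵢ this gives dₒ = f·(1 + W/w).
dₒ = 41.2 mm × (1 + 4754.88/8.8) = 41.2 × 541.3273 ≈ 22302.683 mm = 22.3027 m.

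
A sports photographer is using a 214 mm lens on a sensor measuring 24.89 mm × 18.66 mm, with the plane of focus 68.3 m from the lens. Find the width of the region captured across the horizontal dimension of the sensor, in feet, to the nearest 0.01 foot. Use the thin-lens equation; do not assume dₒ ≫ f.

dₒ: 68.3 m = 68300 mm.
Similar triangles through the lens centre give W/dₒ = w/dᵢ; with 1/f = 1/dₒ + 1/dᵢ this gives W = w·(dₒ − f)/f.
W = 24.89 mm × (68300 − 214) / 214 = 24.89 × 318.1589 ≈ 7918.974 mm = 7918.974/304.8 ft = 25.9809 ft.

25.98 ft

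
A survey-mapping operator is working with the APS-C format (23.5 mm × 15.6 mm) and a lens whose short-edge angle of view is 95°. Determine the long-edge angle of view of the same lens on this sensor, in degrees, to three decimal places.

117.377°

From the short-edge AOV: f = 15.6 / (2·tan(47.5°)) = 15.6 / 2.18262 ≈ 7.1474 mm.
Long-edge AOV = 2·arctan(23.5 / (2 × 7.1474)) = 2·arctan(1.64396) ≈ 117.3767°.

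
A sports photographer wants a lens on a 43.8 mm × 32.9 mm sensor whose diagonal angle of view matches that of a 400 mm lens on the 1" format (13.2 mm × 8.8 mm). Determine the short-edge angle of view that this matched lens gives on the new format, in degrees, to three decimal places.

1.365°

Sensor diagonal = √(13.2² + 8.8²) = √251.6800 ≈ 15.8644 mm.
Sensor diagonal = √(43.8² + 32.9²) = √3000.8500 ≈ 54.7800 mm.
Equal diagonal AOV ⇒ f₂ = f₁ · 54.7800/15.8644 = 400 × 3.45301 ≈ 1381.2039 mm.
Short-edge AOV on the new format = 2·arctan(32.9 / (2 × 1381.2039)) = 2·arctan(0.01191) ≈ 1.3647°.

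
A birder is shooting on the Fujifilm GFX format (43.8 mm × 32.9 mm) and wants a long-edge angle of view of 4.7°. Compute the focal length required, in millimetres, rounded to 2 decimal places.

From α = 2·arctan(w/2f) we get f = w / (2·tan(α/2)).
With w = 43.8 mm and α/2 = 2.35°, tan(α/2) ≈ 0.04104, so f ≈ 43.8 / 0.08208 ≈ 533.6485 mm.

533.65 mm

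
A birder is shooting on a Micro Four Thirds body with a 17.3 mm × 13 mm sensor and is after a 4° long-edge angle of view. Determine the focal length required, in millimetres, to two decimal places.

From α = 2·arctan(w/2f) we get f = w / (2·tan(α/2)).
With w = 17.3 mm and α/2 = 2°, tan(α/2) ≈ 0.03492, so f ≈ 17.3 / 0.06984 ≈ 247.7036 mm.

247.70 mm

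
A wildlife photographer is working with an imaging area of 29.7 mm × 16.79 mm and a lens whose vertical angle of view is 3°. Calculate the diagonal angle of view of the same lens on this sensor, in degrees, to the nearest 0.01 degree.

6.09°

From the vertical AOV: f = 16.79 / (2·tan(1.5°)) = 16.79 / 0.05237 ≈ 320.5921 mm.
Sensor diagonal = √(29.7² + 16.79²) = √1163.9941 ≈ 34.1174 mm.
Diagonal AOV = 2·arctan(34.1174 / (2 × 320.5921)) = 2·arctan(0.05321) ≈ 6.0917°.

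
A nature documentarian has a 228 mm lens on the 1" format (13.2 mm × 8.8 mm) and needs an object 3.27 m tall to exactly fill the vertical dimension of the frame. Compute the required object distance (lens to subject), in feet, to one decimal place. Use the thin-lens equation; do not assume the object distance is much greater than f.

278.7 ft

W: 3.27 m = 3270 mm.
Magnification m = h/W = dᵢ/dₒ; combined with 1/f = 1/dₒ + 1/dᵢ this gives dₒ = f·(1 + W/h).
dₒ = 228 mm × (1 + 3270/8.8) = 228 × 372.5909 ≈ 84950.727 mm = 84950.727/304.8 ft = 278.71 ft.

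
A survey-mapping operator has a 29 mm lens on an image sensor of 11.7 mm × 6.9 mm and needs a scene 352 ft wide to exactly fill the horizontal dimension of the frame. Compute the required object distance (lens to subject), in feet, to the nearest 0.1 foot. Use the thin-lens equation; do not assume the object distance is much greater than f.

872.6 ft

W: 352 ft × 304.8 mm/ft = 107289.60 mm.
Magnification m = w/W = dᵢ/dₒ; combined with 1/f = 1/dₒ + 1/dᵢ this gives dₒ = f·(1 + W/w).
dₒ = 29 mm × (1 + 107290/11.7) = 29 × 9171.0510 ≈ 265960.479 mm = 265960.479/304.8 ft = 872.574 ft.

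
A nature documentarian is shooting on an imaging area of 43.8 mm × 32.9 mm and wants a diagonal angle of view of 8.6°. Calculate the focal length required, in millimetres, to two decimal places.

364.28 mm

Sensor diagonal = √(43.8² + 32.9²) = √3000.8500 ≈ 54.7800 mm.
From α = 2·arctan(d/2f) we get f = d / (2·tan(α/2)).
With d = 54.7800 mm and α/2 = 4.3°, tan(α/2) ≈ 0.07519, so f ≈ 54.7800 / 0.15038 ≈ 364.2754 mm.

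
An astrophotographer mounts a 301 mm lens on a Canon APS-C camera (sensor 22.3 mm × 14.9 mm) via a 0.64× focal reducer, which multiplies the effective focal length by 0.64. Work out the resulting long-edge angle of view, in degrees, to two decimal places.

6.63°

Effective focal length f = 301 × 0.64 = 192.64 mm.
α = 2·arctan(22.3 / (2 × 192.64)) = 2·arctan(0.05788) ≈ 6.6252°.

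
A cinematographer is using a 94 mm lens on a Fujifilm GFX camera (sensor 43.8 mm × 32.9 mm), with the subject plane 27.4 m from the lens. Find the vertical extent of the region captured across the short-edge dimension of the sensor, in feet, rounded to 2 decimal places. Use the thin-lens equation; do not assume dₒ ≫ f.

31.36 ft

dₒ: 27.4 m = 27400 mm.
Similar triangles through the lens centre give W/dₒ = h/dᵢ; with 1/f = 1/dₒ + 1/dᵢ this gives W = h·(dₒ − f)/f.
W = 32.9 mm × (27400 − 94) / 94 = 32.9 × 290.4894 ≈ 9557.100 mm = 9557.100/304.8 ft = 31.3553 ft.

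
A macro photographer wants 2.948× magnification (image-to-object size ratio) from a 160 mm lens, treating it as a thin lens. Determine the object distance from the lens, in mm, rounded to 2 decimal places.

214.27 mm

With m = dᵢ/dₒ and 1/f = 1/dₒ + 1/dᵢ, substituting dᵢ = m·dₒ gives 1/f = (1 + 1/m)/dₒ, hence dₒ = f·(1 + 1/m).
dₒ = 160 × (1 + 1/2.948) = 160 × 1.33921 ≈ 214.274 mm.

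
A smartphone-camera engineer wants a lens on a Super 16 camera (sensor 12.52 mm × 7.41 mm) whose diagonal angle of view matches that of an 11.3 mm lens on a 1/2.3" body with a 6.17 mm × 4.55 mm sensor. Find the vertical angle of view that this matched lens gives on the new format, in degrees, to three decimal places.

Sensor diagonal = √(6.17² + 4.55²) = √58.7714 ≈ 7.6663 mm.
Sensor diagonal = √(12.52² + 7.41²) = √211.6585 ≈ 14.5485 mm.
Equal diagonal AOV ⇒ f₂ = f₁ · 14.5485/7.6663 = 11.3 × 1.89773 ≈ 21.4444 mm.
Vertical AOV on the new format = 2·arctan(7.41 / (2 × 21.4444)) = 2·arctan(0.17277) ≈ 19.6047°.

19.605°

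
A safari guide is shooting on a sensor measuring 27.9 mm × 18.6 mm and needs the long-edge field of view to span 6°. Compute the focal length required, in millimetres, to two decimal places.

From α = 2·arctan(w/2f) we get f = w / (2·tan(α/2)).
With w = 27.9 mm and α/2 = 3°, tan(α/2) ≈ 0.05241, so f ≈ 27.9 / 0.10482 ≈ 266.1819 mm.

266.18 mm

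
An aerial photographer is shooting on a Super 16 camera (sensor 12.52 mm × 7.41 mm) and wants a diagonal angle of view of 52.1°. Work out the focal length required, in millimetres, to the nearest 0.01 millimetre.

Sensor diagonal = √(12.52² + 7.41²) = √211.6585 ≈ 14.5485 mm.
From α = 2·arctan(d/2f) we get f = d / (2·tan(α/2)).
With d = 14.5485 mm and α/2 = 26.05°, tan(α/2) ≈ 0.48881, so f ≈ 14.5485 / 0.97763 ≈ 14.8814 mm.

14.88 mm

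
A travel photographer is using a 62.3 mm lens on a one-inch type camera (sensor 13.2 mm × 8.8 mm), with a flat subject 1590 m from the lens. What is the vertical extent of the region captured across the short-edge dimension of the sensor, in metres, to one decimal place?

224.6 m

dₒ: 1590 m = 1.59e+06 mm.
Similar triangles through the lens centre give W/dₒ = h/dᵢ; with 1/f = 1/dₒ + 1/dᵢ this gives W = h·(dₒ − f)/f.
W = 8.8 mm × (1.59e+06 − 62.3) / 62.3 = 8.8 × 25520.6693 ≈ 224581.890 mm = 224.582 m.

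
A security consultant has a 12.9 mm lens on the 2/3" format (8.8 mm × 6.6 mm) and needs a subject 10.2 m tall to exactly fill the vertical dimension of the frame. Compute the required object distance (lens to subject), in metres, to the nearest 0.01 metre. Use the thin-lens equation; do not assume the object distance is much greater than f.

W: 10.2 m = 10200 mm.
Magnification m = h/W = dᵢ/dₒ; combined with 1/f = 1/dₒ + 1/dᵢ this gives dₒ = f·(1 + W/h).
dₒ = 12.9 mm × (1 + 10200/6.6) = 12.9 × 1546.4545 ≈ 19949.264 mm = 19.9493 m.

19.95 m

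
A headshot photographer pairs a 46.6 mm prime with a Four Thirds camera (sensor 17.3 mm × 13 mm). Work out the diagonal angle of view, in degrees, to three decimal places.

Sensor diagonal = √(17.3² + 13²) = √468.2900 ≈ 21.6400 mm.
Angle of view α = 2·arctan(d/2f) with d = 21.6400 mm and f = 46.6 mm.
d/2f = 0.23219; arctan(0.23219) ≈ 13.0718°, so α ≈ 26.1436°.

26.144°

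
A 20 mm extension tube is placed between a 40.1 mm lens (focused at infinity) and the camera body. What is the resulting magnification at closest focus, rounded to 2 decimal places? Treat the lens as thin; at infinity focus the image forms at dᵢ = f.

0.50×

The tube moves the image plane from f to f + e, so dᵢ = 40.1 + 20 = 60.1 mm. Focus is achieved when 1/f = 1/dₒ + 1/dᵢ, giving dₒ = 1/(1/f − 1/(f+e)).
Magnification m = dᵢ/dₒ = (f+e)·(1/f − 1/(f+e)) = e/f = 20/40.1 ≈ 0.4988.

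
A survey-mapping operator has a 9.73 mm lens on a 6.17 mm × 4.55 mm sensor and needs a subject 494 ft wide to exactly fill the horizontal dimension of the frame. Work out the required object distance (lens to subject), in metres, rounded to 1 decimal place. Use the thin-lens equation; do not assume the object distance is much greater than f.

W: 494 ft × 304.8 mm/ft = 150571.20 mm.
Magnification m = w/W = dᵢ/dₒ; combined with 1/f = 1/dₒ + 1/dᵢ this gives dₒ = f·(1 + W/w).
dₒ = 9.73 mm × (1 + 150571/6.17) = 9.73 × 24404.7593 ≈ 237458.308 mm = 237.458 m.

237.5 m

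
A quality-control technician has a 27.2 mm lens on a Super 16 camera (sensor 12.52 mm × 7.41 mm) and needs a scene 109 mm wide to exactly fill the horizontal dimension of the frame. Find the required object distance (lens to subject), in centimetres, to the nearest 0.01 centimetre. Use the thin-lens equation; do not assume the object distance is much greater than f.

26.40 cm

Magnification m = w/W = dᵢ/dₒ; combined with 1/f = 1/dₒ + 1/dᵢ this gives dₒ = f·(1 + W/w).
dₒ = 27.2 mm × (1 + 109/12.52) = 27.2 × 9.7061 ≈ 264.005 mm = 26.4005 cm.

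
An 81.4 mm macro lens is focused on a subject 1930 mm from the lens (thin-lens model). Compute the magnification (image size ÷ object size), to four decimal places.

Thin lens: 1/f = 1/dₒ + 1/dᵢ → 1/dᵢ = 1/81.4 − 1/1930 = 0.0117669 mm⁻¹, so dᵢ ≈ 84.9843 mm.
Magnification m = dᵢ/dₒ = 84.9843/1930 ≈ 0.04403.

0.0440×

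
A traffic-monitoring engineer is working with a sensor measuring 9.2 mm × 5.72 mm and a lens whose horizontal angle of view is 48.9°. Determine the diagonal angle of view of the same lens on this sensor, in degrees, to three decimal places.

From the horizontal AOV: f = 9.2 / (2·tan(24.45°)) = 9.2 / 0.90935 ≈ 10.1172 mm.
Sensor diagonal = √(9.2² + 5.72²) = √117.3584 ≈ 10.8332 mm.
Diagonal AOV = 2·arctan(10.8332 / (2 × 10.1172)) = 2·arctan(0.53539) ≈ 56.3281°.

56.328°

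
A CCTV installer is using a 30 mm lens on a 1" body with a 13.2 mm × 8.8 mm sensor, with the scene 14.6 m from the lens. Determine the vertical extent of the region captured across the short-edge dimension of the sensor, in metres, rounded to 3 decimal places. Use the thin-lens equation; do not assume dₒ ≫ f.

4.274 m

dₒ: 14.6 m = 14600 mm.
Similar triangles through the lens centre give W/dₒ = h/dᵢ; with 1/f = 1/dₒ + 1/dᵢ this gives W = h·(dₒ − f)/f.
W = 8.8 mm × (14600 − 30) / 30 = 8.8 × 485.6667 ≈ 4273.867 mm = 4.27387 m.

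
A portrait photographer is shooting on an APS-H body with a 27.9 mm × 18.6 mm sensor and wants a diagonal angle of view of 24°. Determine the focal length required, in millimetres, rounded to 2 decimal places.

Sensor diagonal = √(27.9² + 18.6²) = √1124.3700 ≈ 33.5316 mm.
From α = 2·arctan(d/2f) we get f = d / (2·tan(α/2)).
With d = 33.5316 mm and α/2 = 12°, tan(α/2) ≈ 0.21256, so f ≈ 33.5316 / 0.42511 ≈ 78.8770 mm.

78.88 mm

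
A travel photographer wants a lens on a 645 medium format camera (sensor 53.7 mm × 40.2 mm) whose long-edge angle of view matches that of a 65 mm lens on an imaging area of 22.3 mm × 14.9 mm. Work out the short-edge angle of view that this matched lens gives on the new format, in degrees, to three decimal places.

14.635°

Equal long-edge AOV ⇒ f₂ = f₁ · 53.7/22.3 = 65 × 2.40807 ≈ 156.5247 mm.
Short-edge AOV on the new format = 2·arctan(40.2 / (2 × 156.5247)) = 2·arctan(0.12841) ≈ 14.6351°.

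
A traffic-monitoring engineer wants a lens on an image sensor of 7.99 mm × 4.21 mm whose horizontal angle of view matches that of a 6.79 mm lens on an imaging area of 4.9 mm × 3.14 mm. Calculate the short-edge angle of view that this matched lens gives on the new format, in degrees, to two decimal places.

Equal horizontal AOV ⇒ f₂ = f₁ · 7.99/4.9 = 6.79 × 1.63061 ≈ 11.0719 mm.
Short-edge AOV on the new format = 2·arctan(4.21 / (2 × 11.0719)) = 2·arctan(0.19012) ≈ 21.5294°.

21.53°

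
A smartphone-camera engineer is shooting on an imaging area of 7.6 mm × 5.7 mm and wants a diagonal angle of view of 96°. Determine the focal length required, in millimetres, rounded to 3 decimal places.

4.277 mm

Sensor diagonal = √(7.6² + 5.7²) = √90.2500 ≈ 9.5000 mm.
From α = 2·arctan(d/2f) we get f = d / (2·tan(α/2)).
With d = 9.5000 mm and α/2 = 48°, tan(α/2) ≈ 1.11061, so f ≈ 9.5000 / 2.22123 ≈ 4.2769 mm.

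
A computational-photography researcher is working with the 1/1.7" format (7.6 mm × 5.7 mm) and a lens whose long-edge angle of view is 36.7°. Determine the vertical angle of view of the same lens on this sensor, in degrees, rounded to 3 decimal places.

27.939°

From the long-edge AOV: f = 7.6 / (2·tan(18.35°)) = 7.6 / 0.66337 ≈ 11.4566 mm.
Vertical AOV = 2·arctan(5.7 / (2 × 11.4566)) = 2·arctan(0.24877) ≈ 27.9393°.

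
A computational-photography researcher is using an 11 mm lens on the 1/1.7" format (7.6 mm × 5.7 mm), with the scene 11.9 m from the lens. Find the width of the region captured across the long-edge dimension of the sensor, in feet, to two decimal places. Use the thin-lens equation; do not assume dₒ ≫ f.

26.95 ft

dₒ: 11.9 m = 11900 mm.
Similar triangles through the lens centre give W/dₒ = w/dᵢ; with 1/f = 1/dₒ + 1/dᵢ this gives W = w·(dₒ − f)/f.
W = 7.6 mm × (11900 − 11) / 11 = 7.6 × 1080.8182 ≈ 8214.218 mm = 8214.218/304.8 ft = 26.9495 ft.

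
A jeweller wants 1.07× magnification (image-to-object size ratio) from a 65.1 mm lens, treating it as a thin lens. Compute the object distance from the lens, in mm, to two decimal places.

125.94 mm

With m = dᵢ/dₒ and 1/f = 1/dₒ + 1/dᵢ, substituting dᵢ = m·dₒ gives 1/f = (1 + 1/m)/dₒ, hence dₒ = f·(1 + 1/m).
dₒ = 65.1 × (1 + 1/1.07) = 65.1 × 1.93458 ≈ 125.941 mm.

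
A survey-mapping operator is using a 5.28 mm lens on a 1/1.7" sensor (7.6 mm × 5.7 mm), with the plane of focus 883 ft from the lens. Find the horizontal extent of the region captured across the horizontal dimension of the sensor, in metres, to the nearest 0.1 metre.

387.4 m

dₒ: 883 ft × 304.8 mm/ft = 269138.39 mm.
Similar triangles through the lens centre give W/dₒ = w/dᵢ; with 1/f = 1/dₒ + 1/dᵢ this gives W = w·(dₒ − f)/f.
W = 7.6 mm × (269138 − 5.28) / 5.28 = 7.6 × 50972.1802 ≈ 387388.569 mm = 387.389 m.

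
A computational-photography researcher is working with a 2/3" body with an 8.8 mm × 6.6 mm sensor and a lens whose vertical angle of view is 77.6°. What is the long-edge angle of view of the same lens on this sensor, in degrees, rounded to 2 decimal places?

From the vertical AOV: f = 6.6 / (2·tan(38.8°)) = 6.6 / 1.60804 ≈ 4.1044 mm.
Long-edge AOV = 2·arctan(8.8 / (2 × 4.1044)) = 2·arctan(1.07203) ≈ 93.9818°.

93.98°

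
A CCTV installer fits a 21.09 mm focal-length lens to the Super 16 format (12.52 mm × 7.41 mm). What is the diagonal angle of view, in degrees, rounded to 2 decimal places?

Sensor diagonal = √(12.52² + 7.41²) = √211.6585 ≈ 14.5485 mm.
Angle of view α = 2·arctan(d/2f) with d = 14.5485 mm and f = 21.09 mm.
d/2f = 0.34491; arctan(0.34491) ≈ 19.0300°, so α ≈ 38.0601°.

38.06°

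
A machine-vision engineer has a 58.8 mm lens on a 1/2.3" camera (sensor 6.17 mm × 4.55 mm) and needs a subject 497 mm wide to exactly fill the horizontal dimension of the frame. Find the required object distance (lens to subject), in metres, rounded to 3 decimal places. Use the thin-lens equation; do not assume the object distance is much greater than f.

Magnification m = w/W = dᵢ/dₒ; combined with 1/f = 1/dₒ + 1/dᵢ this gives dₒ = f·(1 + W/w).
dₒ = 58.8 mm × (1 + 497/6.17) = 58.8 × 81.5511 ≈ 4795.202 mm = 4.7952 m.

4.795 m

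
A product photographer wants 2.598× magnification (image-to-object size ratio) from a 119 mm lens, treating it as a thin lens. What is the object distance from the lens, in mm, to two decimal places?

With m = dᵢ/dₒ and 1/f = 1/dₒ + 1/dᵢ, substituting dᵢ = m·dₒ gives 1/f = (1 + 1/m)/dₒ, hence dₒ = f·(1 + 1/m).
dₒ = 119 × (1 + 1/2.598) = 119 × 1.38491 ≈ 164.804 mm.

164.80 mm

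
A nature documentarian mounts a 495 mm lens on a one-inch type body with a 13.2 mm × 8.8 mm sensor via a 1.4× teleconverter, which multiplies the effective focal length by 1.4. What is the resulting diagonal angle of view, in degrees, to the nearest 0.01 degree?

Effective focal length f = 495 × 1.4 = 693 mm.
Sensor diagonal = √(13.2² + 8.8²) = √251.6800 ≈ 15.8644 mm.
α = 2·arctan(15.864 / (2 × 693)) = 2·arctan(0.01145) ≈ 1.3116°.

1.31°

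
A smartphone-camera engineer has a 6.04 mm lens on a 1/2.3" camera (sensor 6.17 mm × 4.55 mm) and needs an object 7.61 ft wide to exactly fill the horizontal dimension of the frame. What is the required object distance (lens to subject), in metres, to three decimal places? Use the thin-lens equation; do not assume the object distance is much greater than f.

2.277 m

W: 7.61 ft × 304.8 mm/ft = 2319.53 mm.
Magnification m = w/W = dᵢ/dₒ; combined with 1/f = 1/dₒ + 1/dᵢ this gives dₒ = f·(1 + W/w).
dₒ = 6.04 mm × (1 + 2319.53/6.17) = 6.04 × 376.9365 ≈ 2276.696 mm = 2.2767 m.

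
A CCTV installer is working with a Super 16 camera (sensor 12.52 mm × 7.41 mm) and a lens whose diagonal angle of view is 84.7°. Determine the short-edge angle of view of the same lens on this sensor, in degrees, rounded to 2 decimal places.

49.81°

Sensor diagonal = √(12.52² + 7.41²) = √211.6585 ≈ 14.5485 mm.
From the diagonal AOV: f = 14.5485 / (2·tan(42.35°)) = 14.5485 / 1.82305 ≈ 7.9803 mm.
Short-edge AOV = 2·arctan(7.41 / (2 × 7.9803)) = 2·arctan(0.46427) ≈ 49.8080°.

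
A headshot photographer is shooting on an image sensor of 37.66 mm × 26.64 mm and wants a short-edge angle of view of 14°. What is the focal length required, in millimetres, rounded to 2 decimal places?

108.48 mm

From α = 2·arctan(h/2f) we get f = h / (2·tan(α/2)).
With h = 26.64 mm and α/2 = 7°, tan(α/2) ≈ 0.12278, so f ≈ 26.64 / 0.24557 ≈ 108.4827 mm.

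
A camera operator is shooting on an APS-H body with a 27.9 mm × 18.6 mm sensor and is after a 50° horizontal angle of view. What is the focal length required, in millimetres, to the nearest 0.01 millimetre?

From α = 2·arctan(w/2f) we get f = w / (2·tan(α/2)).
With w = 27.9 mm and α/2 = 25°, tan(α/2) ≈ 0.46631, so f ≈ 27.9 / 0.93262 ≈ 29.9159 mm.

29.92 mm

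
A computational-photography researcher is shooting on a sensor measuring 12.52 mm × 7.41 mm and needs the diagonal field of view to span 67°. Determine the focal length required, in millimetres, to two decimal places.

Sensor diagonal = √(12.52² + 7.41²) = √211.6585 ≈ 14.5485 mm.
From α = 2·arctan(d/2f) we get f = d / (2·tan(α/2)).
With d = 14.5485 mm and α/2 = 33.5°, tan(α/2) ≈ 0.66189, so f ≈ 14.5485 / 1.32377 ≈ 10.9902 mm.

10.99 mm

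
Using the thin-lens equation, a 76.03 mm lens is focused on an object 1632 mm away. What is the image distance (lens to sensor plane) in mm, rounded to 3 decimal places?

79.745 mm

1/dᵢ = 1/f − 1/dₒ = 1/76.03 − 1/1632 = 0.0125400 mm⁻¹.
dᵢ = 1/0.0125400 ≈ 79.7451 mm.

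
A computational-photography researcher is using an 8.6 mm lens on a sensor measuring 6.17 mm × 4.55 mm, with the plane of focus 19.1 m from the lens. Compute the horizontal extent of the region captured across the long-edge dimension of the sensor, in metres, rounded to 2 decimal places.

13.70 m

dₒ: 19.1 m = 19100 mm.
Similar triangles through the lens centre give W/dₒ = w/dᵢ; with 1/f = 1/dₒ + 1/dᵢ this gives W = w·(dₒ − f)/f.
W = 6.17 mm × (19100 − 8.6) / 8.6 = 6.17 × 2219.9302 ≈ 13696.970 mm = 13.697 m.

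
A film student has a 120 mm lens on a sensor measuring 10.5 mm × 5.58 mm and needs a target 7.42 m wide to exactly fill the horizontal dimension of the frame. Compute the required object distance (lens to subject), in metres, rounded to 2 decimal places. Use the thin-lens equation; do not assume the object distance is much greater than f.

84.92 m

W: 7.42 m = 7420 mm.
Magnification m = w/W = dᵢ/dₒ; combined with 1/f = 1/dₒ + 1/dᵢ this gives dₒ = f·(1 + W/w).
dₒ = 120 mm × (1 + 7420/10.5) = 120 × 707.6667 ≈ 84920.000 mm = 84.92 m.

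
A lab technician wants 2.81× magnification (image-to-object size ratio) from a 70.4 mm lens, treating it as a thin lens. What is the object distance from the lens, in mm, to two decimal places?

With m = dᵢ/dₒ and 1/f = 1/dₒ + 1/dᵢ, substituting dᵢ = m·dₒ gives 1/f = (1 + 1/m)/dₒ, hence dₒ = f·(1 + 1/m).
dₒ = 70.4 × (1 + 1/2.81) = 70.4 × 1.35587 ≈ 95.453 mm.

95.45 mm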